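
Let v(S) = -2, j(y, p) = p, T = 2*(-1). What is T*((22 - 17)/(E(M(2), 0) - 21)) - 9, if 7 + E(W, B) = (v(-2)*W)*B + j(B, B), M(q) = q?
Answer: -121/14 ≈ -8.6429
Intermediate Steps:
T = -2
E(W, B) = -7 + B - 2*B*W (E(W, B) = -7 + ((-2*W)*B + B) = -7 + (-2*B*W + B) = -7 + (B - 2*B*W) = -7 + B - 2*B*W)
T*((22 - 17)/(E(M(2), 0) - 21)) - 9 = -2*(22 - 17)/((-7 + 0 - 2*0*2) - 21) - 9 = -10/((-7 + 0 + 0) - 21) - 9 = -10/(-7 - 21) - 9 = -10/(-28) - 9 = -10*(-1)/28 - 9 = -2*(-5/28) - 9 = 5/14 - 9 = -121/14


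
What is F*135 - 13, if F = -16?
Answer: -2173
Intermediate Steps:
F*135 - 13 = -16*135 - 13 = -2160 - 13 = -2173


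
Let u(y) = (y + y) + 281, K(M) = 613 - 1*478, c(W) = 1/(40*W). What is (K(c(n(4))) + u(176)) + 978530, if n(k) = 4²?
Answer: 979298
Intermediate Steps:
n(k) = 16
c(W) = 1/(40*W)
K(M) = 135 (K(M) = 613 - 478 = 135)
u(y) = 281 + 2*y (u(y) = 2*y + 281 = 281 + 2*y)
(K(c(n(4))) + u(176)) + 978530 = (135 + (281 + 2*176)) + 978530 = (135 + (281 + 352)) + 978530 = (135 + 633) + 978530 = 768 + 978530 = 979298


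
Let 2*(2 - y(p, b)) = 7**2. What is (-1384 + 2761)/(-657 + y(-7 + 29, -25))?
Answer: -306/151 ≈ -2.0265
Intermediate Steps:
y(p, b) = -45/2 (y(p, b) = 2 - 1/2*7**2 = 2 - 1/2*49 = 2 - 49/2 = -45/2)
(-1384 + 2761)/(-657 + y(-7 + 29, -25)) = (-1384 + 2761)/(-657 - 45/2) = 1377/(-1359/2) = 1377*(-2/1359) = -306/151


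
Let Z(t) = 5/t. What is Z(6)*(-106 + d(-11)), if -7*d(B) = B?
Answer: -3655/42 ≈ -87.024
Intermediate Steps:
d(B) = -B/7
Z(6)*(-106 + d(-11)) = (5/6)*(-106 - 1/7*(-11)) = (5*(1/6))*(-106 + 11/7) = (5/6)*(-731/7) = -3655/42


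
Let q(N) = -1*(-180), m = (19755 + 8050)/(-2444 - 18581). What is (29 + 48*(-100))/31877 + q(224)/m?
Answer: -24154232831/177267997 ≈ -136.26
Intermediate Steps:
m = -5561/4205 (m = 27805/(-21025) = 27805*(-1/21025) = -5561/4205 ≈ -1.3225)
q(N) = 180
(29 + 48*(-100))/31877 + q(224)/m = (29 + 48*(-100))/31877 + 180/(-5561/4205) = (29 - 4800)*(1/31877) + 180*(-4205/5561) = -4771*1/31877 - 756900/5561 = -4771/31877 - 756900/5561 = -24154232831/177267997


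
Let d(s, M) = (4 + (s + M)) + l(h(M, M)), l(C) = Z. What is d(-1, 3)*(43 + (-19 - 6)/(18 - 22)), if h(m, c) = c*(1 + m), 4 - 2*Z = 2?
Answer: 1379/4 ≈ 344.75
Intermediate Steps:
Z = 1 (Z = 2 - ½*2 = 2 - 1 = 1)
l(C) = 1
d(s, M) = 5 + M + s (d(s, M) = (4 + (s + M)) + 1 = (4 + (M + s)) + 1 = (4 + M + s) + 1 = 5 + M + s)
d(-1, 3)*(43 + (-19 - 6)/(18 - 22)) = (5 + 3 - 1)*(43 + (-19 - 6)/(18 - 22)) = 7*(43 - 25/(-4)) = 7*(43 - 25*(-¼)) = 7*(43 + 25/4) = 7*(197/4) = 1379/4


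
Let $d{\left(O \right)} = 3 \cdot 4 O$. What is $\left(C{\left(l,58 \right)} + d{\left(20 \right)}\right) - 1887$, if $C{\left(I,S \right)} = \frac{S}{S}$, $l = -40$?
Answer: $-1646$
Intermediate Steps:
$C{\left(I,S \right)} = 1$
$d{\left(O \right)} = 12 O$
$\left(C{\left(l,58 \right)} + d{\left(20 \right)}\right) - 1887 = \left(1 + 12 \cdot 20\right) - 1887 = \left(1 + 240\right) - 1887 = 241 - 1887 = -1646$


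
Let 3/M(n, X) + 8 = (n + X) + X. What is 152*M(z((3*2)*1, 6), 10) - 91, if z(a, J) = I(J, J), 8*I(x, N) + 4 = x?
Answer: -2635/49 ≈ -53.776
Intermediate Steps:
I(x, N) = -½ + x/8
z(a, J) = -½ + J/8
M(n, X) = 3/(-8 + n + 2*X) (M(n, X) = 3/(-8 + ((n + X) + X)) = 3/(-8 + ((X + n) + X)) = 3/(-8 + (n + 2*X)) = 3/(-8 + n + 2*X))
152*M(z((3*2)*1, 6), 10) - 91 = 152*(3/(-8 + (-½ + (⅛)*6) + 2*10)) - 91 = 152*(3/(-8 + (-½ + ¾) + 20)) - 91 = 152*(3/(-8 + ¼ + 20)) - 91 = 152*(3/(49/4)) - 91 = 152*(3*(4/49)) - 91 = 152*(12/49) - 91 = 1824/49 - 91 = -2635/49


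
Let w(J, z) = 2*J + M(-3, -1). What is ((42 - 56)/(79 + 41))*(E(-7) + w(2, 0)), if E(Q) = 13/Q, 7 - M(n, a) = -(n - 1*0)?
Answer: -43/60 ≈ -0.71667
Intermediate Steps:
M(n, a) = 7 + n (M(n, a) = 7 - (-1)*(n - 1*0) = 7 - (-1)*(n + 0) = 7 - (-1)*n = 7 + n)
w(J, z) = 4 + 2*J (w(J, z) = 2*J + (7 - 3) = 2*J + 4 = 4 + 2*J)
((42 - 56)/(79 + 41))*(E(-7) + w(2, 0)) = ((42 - 56)/(79 + 41))*(13/(-7) + (4 + 2*2)) = (-14/120)*(13*(-⅐) + (4 + 4)) = (-14*1/120)*(-13/7 + 8) = -7/60*43/7 = -43/60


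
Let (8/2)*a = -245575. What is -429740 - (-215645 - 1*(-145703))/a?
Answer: -105533680268/245575 ≈ -4.2974e+5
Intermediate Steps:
a = -245575/4 (a = (¼)*(-245575) = -245575/4 ≈ -61394.)
-429740 - (-215645 - 1*(-145703))/a = -429740 - (-215645 - 1*(-145703))/(-245575/4) = -429740 - (-215645 + 145703)*(-4)/245575 = -429740 - (-69942)*(-4)/245575 = -429740 - 1*279768/245575 = -429740 - 279768/245575 = -105533680268/245575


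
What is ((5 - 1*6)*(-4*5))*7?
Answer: 140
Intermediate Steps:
((5 - 1*6)*(-4*5))*7 = ((5 - 6)*(-20))*7 = -1*(-20)*7 = 20*7 = 140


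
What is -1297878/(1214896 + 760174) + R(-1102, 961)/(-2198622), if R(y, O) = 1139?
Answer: -1427896364423/2171216176770 ≈ -0.65765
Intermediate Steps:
-1297878/(1214896 + 760174) + R(-1102, 961)/(-2198622) = -1297878/(1214896 + 760174) + 1139/(-2198622) = -1297878/1975070 + 1139*(-1/2198622) = -1297878*1/1975070 - 1139/2198622 = -648939/987535 - 1139/2198622 = -1427896364423/2171216176770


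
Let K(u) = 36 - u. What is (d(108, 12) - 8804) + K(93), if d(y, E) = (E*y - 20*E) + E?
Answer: -7793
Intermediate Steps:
d(y, E) = -19*E + E*y (d(y, E) = (-20*E + E*y) + E = -19*E + E*y)
(d(108, 12) - 8804) + K(93) = (12*(-19 + 108) - 8804) + (36 - 1*93) = (12*89 - 8804) + (36 - 93) = (1068 - 8804) - 57 = -7736 - 57 = -7793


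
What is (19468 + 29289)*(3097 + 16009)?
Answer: 931551242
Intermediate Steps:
(19468 + 29289)*(3097 + 16009) = 48757*19106 = 931551242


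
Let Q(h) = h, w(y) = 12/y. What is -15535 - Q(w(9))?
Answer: -46609/3 ≈ -15536.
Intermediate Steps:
-15535 - Q(w(9)) = -15535 - 12/9 = -15535 - 1*4/3 = -15535 - 4/3 = -46609/3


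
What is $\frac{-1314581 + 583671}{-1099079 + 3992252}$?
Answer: $- \frac{730910}{2893173} \approx -0.25263$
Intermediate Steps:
$\frac{-1314581 + 583671}{-1099079 + 3992252} = - \frac{730910}{2893173}$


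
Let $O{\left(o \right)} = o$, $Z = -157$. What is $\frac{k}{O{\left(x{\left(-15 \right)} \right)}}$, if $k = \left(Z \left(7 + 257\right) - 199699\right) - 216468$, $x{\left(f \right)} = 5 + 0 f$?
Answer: $-91523$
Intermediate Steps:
$x{\left(f \right)} = 5$ ($x{\left(f \right)} = 5 + 0 = 5$)
$k = -457615$ ($k = \left(- 157 \left(7 + 257\right) - 199699\right) - 216468 = \left(\left(-157\right) 264 - 199699\right) - 216468 = \left(-41448 - 199699\right) - 216468 = -241147 - 216468 = -457615$)
$\frac{k}{O{\left(x{\left(-15 \right)} \right)}} = - \frac{457615}{5} = \left(-457615\right) \frac{1}{5} = -91523$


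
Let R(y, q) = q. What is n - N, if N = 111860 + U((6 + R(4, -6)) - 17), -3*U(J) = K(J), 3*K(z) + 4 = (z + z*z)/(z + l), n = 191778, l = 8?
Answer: 6473050/81 ≈ 79914.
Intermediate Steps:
K(z) = -4/3 + (z + z²)/(3*(8 + z)) (K(z) = -4/3 + ((z + z*z)/(z + 8))/3 = -4/3 + ((z + z²)/(8 + z))/3 = -4/3 + (z + z²)/(3*(8 + z)))
U(J) = -(-32 + J² - 3*J)/(9*(8 + J))
N = 9060968/81 (N = 111860 + (32 - ((6 - 6) - 17)² + 3*((6 - 6) - 17))/(9*(8 + ((6 - 6) - 17))) = 111860 + (32 - (0 - 17)² + 3*(0 - 17))/(9*(8 + (0 - 17))) = 111860 + (32 - 1*(-17)² + 3*(-17))/(9*(8 - 17)) = 111860 + (⅑)*(32 - 1*289 - 51)/(-9) = 111860 + (⅑)*(-⅑)*(32 - 289 - 51) = 111860 + (⅑)*(-⅑)*(-308) = 111860 + 308/81 = 9060968/81 ≈ 1.1186e+5)
n - N = 191778 - 1*9060968/81 = 191778 - 9060968/81 = 6473050/81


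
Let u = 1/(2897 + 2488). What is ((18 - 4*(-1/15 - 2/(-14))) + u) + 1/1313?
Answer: 291948924/16497845 ≈ 17.696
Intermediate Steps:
u = 1/5385 ≈ 0.00018570
((18 - 4*(-1/15 - 2/(-14))) + u) + 1/1313 = ((18 - 4*(-1/15 - 2/(-14))) + 1/5385) + 1/1313 = ((18 - 4*(-1*1/15 - 2*(-1/14))) + 1/5385) + 1/1313 = ((18 - 4*(-1/15 + 1/7)) + 1/5385) + 1/1313 = ((18 - 4*8/105) + 1/5385) + 1/1313 = ((18 - 32/105) + 1/5385) + 1/1313 = (1858/105 + 1/5385) + 1/1313 = 222343/12565 + 1/1313 = 291948924/16497845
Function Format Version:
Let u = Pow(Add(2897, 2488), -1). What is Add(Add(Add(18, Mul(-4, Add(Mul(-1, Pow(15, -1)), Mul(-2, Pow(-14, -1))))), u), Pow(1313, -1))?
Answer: Rational(291948924, 16497845) ≈ 17.696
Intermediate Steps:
u = Rational(1, 5385) (u = Pow(5385, -1) = Rational(1, 5385) ≈ 0.00018570)
Add(Add(Add(18, Mul(-4, Add(Mul(-1, Pow(15, -1)), Mul(-2, Pow(-14, -1))))), u), Pow(1313, -1)) = Add(Add(Add(18, Mul(-4, Add(Mul(-1, Pow(15, -1)), Mul(-2, Pow(-14, -1))))), Rational(1, 5385)), Pow(1313, -1)) = Add(Add(Add(18, Mul(-4, Add(Mul(-1, Rational(1, 15)), Mul(-2, Rational(-1, 14))))), Rational(1, 5385)), Rational(1, 1313)) = Add(Add(Add(18, Mul(-4, Add(Rational(-1, 15), Rational(1, 7)))), Rational(1, 5385)), Rational(1, 1313)) = Add(Add(Add(18, Mul(-4, Rational(8, 105))), Rational(1, 5385)), Rational(1, 1313)) = Add(Add(Add(18, Rational(-32, 105)), Rational(1, 5385)), Rational(1, 1313)) = Add(Add(Rational(1858, 105), Rational(1, 5385)), Rational(1, 1313)) = Add(Rational(222343, 12565), Rational(1, 1313)) = Rational(291948924, 16497845)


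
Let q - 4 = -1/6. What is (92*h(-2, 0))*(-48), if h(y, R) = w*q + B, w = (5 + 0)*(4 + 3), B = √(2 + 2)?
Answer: -601312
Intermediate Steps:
q = 23/6 (q = 4 - 1/6 = 4 - 1*⅙ = 4 - ⅙ = 23/6 ≈ 3.8333)
B = 2 (B = √4 = 2)
w = 35 (w = 5*7 = 35)
h(y, R) = 817/6 (h(y, R) = 35*(23/6) + 2 = 805/6 + 2 = 817/6)
(92*h(-2, 0))*(-48) = (92*(817/6))*(-48) = (37582/3)*(-48) = -601312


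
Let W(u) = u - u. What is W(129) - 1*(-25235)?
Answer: 25235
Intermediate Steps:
W(u) = 0
W(129) - 1*(-25235) = 0 - 1*(-25235) = 0 + 25235 = 25235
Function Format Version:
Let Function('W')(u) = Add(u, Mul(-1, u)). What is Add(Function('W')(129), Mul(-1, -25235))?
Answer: 25235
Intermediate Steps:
Function('W')(u) = 0
Add(Function('W')(129), Mul(-1, -25235)) = Add(0, Mul(-1, -25235)) = Add(0, 25235) = 25235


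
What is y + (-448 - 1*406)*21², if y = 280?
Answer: -376334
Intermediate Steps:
y + (-448 - 1*406)*21² = 280 + (-448 - 1*406)*21² = 280 + (-448 - 406)*441 = 280 - 854*441 = 280 - 376614 = -376334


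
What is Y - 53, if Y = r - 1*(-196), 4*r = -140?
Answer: 108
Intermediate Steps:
r = -35 (r = (¼)*(-140) = -35)
Y = 161 (Y = -35 - 1*(-196) = -35 + 196 = 161)
Y - 53 = 161 - 53 = 108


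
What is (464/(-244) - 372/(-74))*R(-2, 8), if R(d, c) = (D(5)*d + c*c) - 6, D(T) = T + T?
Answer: 268052/2257 ≈ 118.76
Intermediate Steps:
D(T) = 2*T
R(d, c) = -6 + c**2 + 10*d (R(d, c) = ((2*5)*d + c*c) - 6 = (10*d + c**2) - 6 = (c**2 + 10*d) - 6 = -6 + c**2 + 10*d)
(464/(-244) - 372/(-74))*R(-2, 8) = (464/(-244) - 372/(-74))*(-6 + 8**2 + 10*(-2)) = (464*(-1/244) - 372*(-1/74))*(-6 + 64 - 20) = (-116/61 + 186/37)*38 = (7054/2257)*38 = 268052/2257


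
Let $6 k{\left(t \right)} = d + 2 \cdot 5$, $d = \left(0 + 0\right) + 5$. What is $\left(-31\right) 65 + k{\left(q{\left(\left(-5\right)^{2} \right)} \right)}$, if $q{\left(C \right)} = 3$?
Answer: $- \frac{4025}{2} \approx -2012.5$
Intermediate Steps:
$d = 5$ ($d = 0 + 5 = 5$)
$k{\left(t \right)} = \frac{5}{2}$ ($k{\left(t \right)} = \frac{5 + 2 \cdot 5}{6} = \frac{5 + 10}{6} = \frac{1}{6} \cdot 15 = \frac{5}{2}$)
$\left(-31\right) 65 + k{\left(q{\left(\left(-5\right)^{2} \right)} \right)} = \left(-31\right) 65 + \frac{5}{2} = -2015 + \frac{5}{2} = - \frac{4025}{2}$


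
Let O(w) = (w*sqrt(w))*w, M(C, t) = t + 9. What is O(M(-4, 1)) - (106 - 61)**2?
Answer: -2025 + 100*sqrt(10) ≈ -1708.8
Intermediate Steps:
M(C, t) = 9 + t
O(w) = w**(5/2) (O(w) = w**(3/2)*w = w**(5/2))
O(M(-4, 1)) - (106 - 61)**2 = (9 + 1)**(5/2) - (106 - 61)**2 = 10**(5/2) - 1*45**2 = 100*sqrt(10) - 1*2025 = 100*sqrt(10) - 2025 = -2025 + 100*sqrt(10)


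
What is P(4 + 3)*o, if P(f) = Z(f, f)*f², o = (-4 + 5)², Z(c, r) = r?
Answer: 343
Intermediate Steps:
o = 1 (o = 1² = 1)
P(f) = f³ (P(f) = f*f² = f³)
P(4 + 3)*o = (4 + 3)³*1 = 7³*1 = 343*1 = 343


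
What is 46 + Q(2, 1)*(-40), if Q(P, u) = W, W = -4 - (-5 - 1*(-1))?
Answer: 46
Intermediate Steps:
W = 0 (W = -4 - (-5 + 1) = -4 - 1*(-4) = -4 + 4 = 0)
Q(P, u) = 0
46 + Q(2, 1)*(-40) = 46 + 0*(-40) = 46 + 0 = 46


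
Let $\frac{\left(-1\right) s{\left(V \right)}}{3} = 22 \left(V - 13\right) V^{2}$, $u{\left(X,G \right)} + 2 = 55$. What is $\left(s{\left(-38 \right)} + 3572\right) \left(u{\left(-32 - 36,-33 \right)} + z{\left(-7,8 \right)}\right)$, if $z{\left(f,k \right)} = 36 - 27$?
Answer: $301572712$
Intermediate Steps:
$u{\left(X,G \right)} = 53$ ($u{\left(X,G \right)} = -2 + 55 = 53$)
$z{\left(f,k \right)} = 9$
$s{\left(V \right)} = - 3 V^{2} \left(-286 + 22 V\right)$ ($s{\left(V \right)} = - 3 \cdot 22 \left(V - 13\right) V^{2} = - 3 \cdot 22 \left(-13 + V\right) V^{2} = - 3 \left(-286 + 22 V\right) V^{2} = - 3 V^{2} \left(-286 + 22 V\right)$)
$\left(s{\left(-38 \right)} + 3572\right) \left(u{\left(-32 - 36,-33 \right)} + z{\left(-7,8 \right)}\right) = \left(66 \left(-38\right)^{2} \left(13 - -38\right) + 3572\right) \left(53 + 9\right) = \left(66 \cdot 1444 \left(13 + 38\right) + 3572\right) 62 = \left(66 \cdot 1444 \cdot 51 + 3572\right) 62 = \left(4860504 + 3572\right) 62 = 4864076 \cdot 62 = 301572712$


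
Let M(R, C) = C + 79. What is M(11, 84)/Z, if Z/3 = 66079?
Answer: 163/198237 ≈ 0.00082225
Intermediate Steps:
Z = 198237 (Z = 3*66079 = 198237)
M(R, C) = 79 + C
M(11, 84)/Z = (79 + 84)/198237 = 163*(1/198237) = 163/198237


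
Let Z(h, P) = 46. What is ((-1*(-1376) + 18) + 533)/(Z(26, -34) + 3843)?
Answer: 1927/3889 ≈ 0.49550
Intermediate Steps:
((-1*(-1376) + 18) + 533)/(Z(26, -34) + 3843) = ((-1*(-1376) + 18) + 533)/(46 + 3843) = ((1376 + 18) + 533)/3889 = (1394 + 533)*(1/3889) = 1927*(1/3889) = 1927/3889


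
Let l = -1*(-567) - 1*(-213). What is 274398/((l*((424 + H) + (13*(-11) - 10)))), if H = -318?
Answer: -45733/6110 ≈ -7.4849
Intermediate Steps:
l = 780 (l = 567 + 213 = 780)
274398/((l*((424 + H) + (13*(-11) - 10)))) = 274398/((780*((424 - 318) + (13*(-11) - 10)))) = 274398/((780*(106 + (-143 - 10)))) = 274398/((780*(106 - 153))) = 274398/((780*(-47))) = 274398/(-36660) = 274398*(-1/36660) = -45733/6110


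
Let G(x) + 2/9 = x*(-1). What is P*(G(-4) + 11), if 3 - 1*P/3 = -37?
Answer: 5320/3 ≈ 1773.3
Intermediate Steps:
P = 120 (P = 9 - 3*(-37) = 9 + 111 = 120)
G(x) = -2/9 - x (G(x) = -2/9 + x*(-1) = -2/9 - x)
P*(G(-4) + 11) = 120*((-2/9 - 1*(-4)) + 11) = 120*((-2/9 + 4) + 11) = 120*(34/9 + 11) = 120*(133/9) = 5320/3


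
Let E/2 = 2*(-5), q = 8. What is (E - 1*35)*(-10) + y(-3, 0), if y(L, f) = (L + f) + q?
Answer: 555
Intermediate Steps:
E = -20 (E = 2*(2*(-5)) = 2*(-10) = -20)
y(L, f) = 8 + L + f (y(L, f) = (L + f) + 8 = 8 + L + f)
(E - 1*35)*(-10) + y(-3, 0) = (-20 - 1*35)*(-10) + (8 - 3 + 0) = (-20 - 35)*(-10) + 5 = -55*(-10) + 5 = 550 + 5 = 555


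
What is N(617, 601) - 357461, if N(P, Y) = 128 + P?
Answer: -356716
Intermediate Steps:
N(617, 601) - 357461 = (128 + 617) - 357461 = 745 - 357461 = -356716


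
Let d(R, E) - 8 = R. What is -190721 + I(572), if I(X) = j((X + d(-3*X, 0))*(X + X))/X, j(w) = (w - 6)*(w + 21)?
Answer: 844394993379/286 ≈ 2.9524e+9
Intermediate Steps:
d(R, E) = 8 + R
j(w) = (-6 + w)*(21 + w)
I(X) = (-126 + 4*X²*(8 - 2*X)² + 30*X*(8 - 2*X))/X (I(X) = (-126 + ((X + (8 - 3*X))*(X + X))² + 15*((X + (8 - 3*X))*(X + X)))/X = (-126 + ((8 - 2*X)*(2*X))² + 15*((8 - 2*X)*(2*X)))/X = (-126 + (2*X*(8 - 2*X))² + 15*(2*X*(8 - 2*X)))/X = (-126 + 4*X²*(8 - 2*X)² + 30*X*(8 - 2*X))/X)
-190721 + I(572) = -190721 + (240 - 126/572 - 60*572 + 16*572*(-4 + 572)²) = -190721 + (240 - 126*1/572 - 34320 + 16*572*568²) = -190721 + (240 - 63/286 - 34320 + 16*572*322624) = -190721 + (240 - 63/286 - 34320 + 2952654848) = -190721 + 844449539585/286 = 844394993379/286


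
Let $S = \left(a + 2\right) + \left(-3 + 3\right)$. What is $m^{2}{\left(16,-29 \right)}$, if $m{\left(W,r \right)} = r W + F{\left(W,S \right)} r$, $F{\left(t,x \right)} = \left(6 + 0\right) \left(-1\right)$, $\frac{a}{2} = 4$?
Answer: $84100$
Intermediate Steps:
$a = 8$ ($a = 2 \cdot 4 = 8$)
$S = 10$ ($S = \left(8 + 2\right) + \left(-3 + 3\right) = 10 + 0 = 10$)
$F{\left(t,x \right)} = -6$ ($F{\left(t,x \right)} = 6 \left(-1\right) = -6$)
$m{\left(W,r \right)} = - 6 r + W r$ ($m{\left(W,r \right)} = r W - 6 r = W r - 6 r = - 6 r + W r$)
$m^{2}{\left(16,-29 \right)} = \left(- 29 \left(-6 + 16\right)\right)^{2} = \left(\left(-29\right) 10\right)^{2} = \left(-290\right)^{2} = 84100$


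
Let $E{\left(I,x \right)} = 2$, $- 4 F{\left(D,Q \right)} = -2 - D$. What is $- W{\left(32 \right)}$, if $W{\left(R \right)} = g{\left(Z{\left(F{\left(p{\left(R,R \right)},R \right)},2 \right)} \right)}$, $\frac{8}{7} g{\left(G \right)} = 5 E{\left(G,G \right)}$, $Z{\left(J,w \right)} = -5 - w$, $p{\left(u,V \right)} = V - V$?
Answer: $- \frac{35}{4} \approx -8.75$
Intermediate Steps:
$p{\left(u,V \right)} = 0$
$F{\left(D,Q \right)} = \frac{1}{2} + \frac{D}{4}$ ($F{\left(D,Q \right)} = - \frac{-2 - D}{4} = \frac{1}{2} + \frac{D}{4}$)
$g{\left(G \right)} = \frac{35}{4}$ ($g{\left(G \right)} = \frac{7 \cdot 5 \cdot 2}{8} = \frac{7}{8} \cdot 10 = \frac{35}{4}$)
$W{\left(R \right)} = \frac{35}{4}$
$- W{\left(32 \right)} = \left(-1\right) \frac{35}{4} = - \frac{35}{4}$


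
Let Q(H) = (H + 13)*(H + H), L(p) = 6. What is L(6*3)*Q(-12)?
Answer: -144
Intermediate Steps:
Q(H) = 2*H*(13 + H) (Q(H) = (13 + H)*(2*H) = 2*H*(13 + H))
L(6*3)*Q(-12) = 6*(2*(-12)*(13 - 12)) = 6*(2*(-12)*1) = 6*(-24) = -144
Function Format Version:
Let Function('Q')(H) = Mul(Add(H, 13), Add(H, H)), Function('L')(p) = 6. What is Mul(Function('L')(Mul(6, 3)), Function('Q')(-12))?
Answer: -144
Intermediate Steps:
Function('Q')(H) = Mul(2, H, Add(13, H)) (Function('Q')(H) = Mul(Add(13, H), Mul(2, H)) = Mul(2, H, Add(13, H)))
Mul(Function('L')(Mul(6, 3)), Function('Q')(-12)) = Mul(6, Mul(2, -12, Add(13, -12))) = Mul(6, Mul(2, -12, 1)) = Mul(6, -24) = -144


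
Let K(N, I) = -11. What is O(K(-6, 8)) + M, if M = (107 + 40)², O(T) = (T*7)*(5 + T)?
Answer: 22071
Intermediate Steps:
O(T) = 7*T*(5 + T) (O(T) = (7*T)*(5 + T) = 7*T*(5 + T))
M = 21609 (M = 147² = 21609)
O(K(-6, 8)) + M = 7*(-11)*(5 - 11) + 21609 = 7*(-11)*(-6) + 21609 = 462 + 21609 = 22071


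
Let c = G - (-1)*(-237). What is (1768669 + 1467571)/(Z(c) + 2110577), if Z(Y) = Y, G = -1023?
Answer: 462320/301331 ≈ 1.5343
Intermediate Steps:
c = -1260 (c = -1023 - (-1)*(-237) = -1023 - 1*237 = -1023 - 237 = -1260)
(1768669 + 1467571)/(Z(c) + 2110577) = (1768669 + 1467571)/(-1260 + 2110577) = 3236240/2109317 = 3236240*(1/2109317) = 462320/301331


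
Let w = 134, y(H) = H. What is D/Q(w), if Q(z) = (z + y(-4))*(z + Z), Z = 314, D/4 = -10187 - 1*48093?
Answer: -1457/364 ≈ -4.0027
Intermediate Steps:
D = -233120 (D = 4*(-10187 - 1*48093) = 4*(-10187 - 48093) = 4*(-58280) = -233120)
Q(z) = (-4 + z)*(314 + z) (Q(z) = (z - 4)*(z + 314) = (-4 + z)*(314 + z))
D/Q(w) = -233120/(-1256 + 134**2 + 310*134) = -233120/(-1256 + 17956 + 41540) = -233120/58240 = -233120*1/58240 = -1457/364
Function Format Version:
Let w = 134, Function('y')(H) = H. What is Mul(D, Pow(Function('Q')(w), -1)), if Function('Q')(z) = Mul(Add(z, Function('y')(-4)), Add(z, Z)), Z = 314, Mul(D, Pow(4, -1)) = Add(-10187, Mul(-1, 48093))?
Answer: Rational(-1457, 364) ≈ -4.0027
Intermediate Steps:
D = -233120 (D = Mul(4, Add(-10187, Mul(-1, 48093))) = Mul(4, Add(-10187, -48093)) = Mul(4, -58280) = -233120)
Function('Q')(z) = Mul(Add(-4, z), Add(314, z)) (Function('Q')(z) = Mul(Add(z, -4), Add(z, 314)) = Mul(Add(-4, z), Add(314, z)))
Mul(D, Pow(Function('Q')(w), -1)) = Mul(-233120, Pow(Add(-1256, Pow(134, 2), Mul(310, 134)), -1)) = Mul(-233120, Pow(Add(-1256, 17956, 41540), -1)) = Mul(-233120, Pow(58240, -1)) = Mul(-233120, Rational(1, 58240)) = Rational(-1457, 364)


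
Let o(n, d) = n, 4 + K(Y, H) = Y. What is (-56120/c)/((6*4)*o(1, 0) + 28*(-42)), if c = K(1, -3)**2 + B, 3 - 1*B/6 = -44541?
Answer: 7015/38487312 ≈ 0.00018227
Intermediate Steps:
B = 267264 (B = 18 - 6*(-44541) = 18 + 267246 = 267264)
K(Y, H) = -4 + Y
c = 267273 (c = (-4 + 1)**2 + 267264 = (-3)**2 + 267264 = 9 + 267264 = 267273)
(-56120/c)/((6*4)*o(1, 0) + 28*(-42)) = (-56120/267273)/((6*4)*1 + 28*(-42)) = (-56120*1/267273)/(24*1 - 1176) = -56120/(267273*(24 - 1176)) = -56120/267273/(-1152) = -56120/267273*(-1/1152) = 7015/38487312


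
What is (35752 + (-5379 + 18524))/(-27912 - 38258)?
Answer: -48897/66170 ≈ -0.73896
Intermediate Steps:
(35752 + (-5379 + 18524))/(-27912 - 38258) = (35752 + 13145)/(-66170) = 48897*(-1/66170) = -48897/66170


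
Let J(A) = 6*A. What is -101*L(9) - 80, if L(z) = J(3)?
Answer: -1898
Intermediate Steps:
L(z) = 18 (L(z) = 6*3 = 18)
-101*L(9) - 80 = -101*18 - 80 = -1818 - 80 = -1898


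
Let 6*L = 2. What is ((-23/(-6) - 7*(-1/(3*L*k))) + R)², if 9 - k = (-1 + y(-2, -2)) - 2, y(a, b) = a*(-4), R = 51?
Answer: 461041/144 ≈ 3201.7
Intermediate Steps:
L = ⅓ (L = (⅙)*2 = ⅓ ≈ 0.33333)
y(a, b) = -4*a
k = 4 (k = 9 - ((-1 - 4*(-2)) - 2) = 9 - ((-1 + 8) - 2) = 9 - (7 - 2) = 9 - 1*5 = 9 - 5 = 4)
((-23/(-6) - 7*(-1/(3*L*k))) + R)² = ((-23/(-6) - 7/(((⅓)*(-3))*4)) + 51)² = ((-23*(-⅙) - 7/((-1*4))) + 51)² = ((23/6 - 7/(-4)) + 51)² = ((23/6 - 7*(-¼)) + 51)² = ((23/6 + 7/4) + 51)² = (67/12 + 51)² = (679/12)² = 461041/144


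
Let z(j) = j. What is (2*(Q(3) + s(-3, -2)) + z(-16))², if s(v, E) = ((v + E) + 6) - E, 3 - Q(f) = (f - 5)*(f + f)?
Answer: 400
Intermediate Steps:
Q(f) = 3 - 2*f*(-5 + f) (Q(f) = 3 - (f - 5)*(f + f) = 3 - (-5 + f)*2*f = 3 - 2*f*(-5 + f))
s(v, E) = 6 + v (s(v, E) = ((E + v) + 6) - E = (6 + E + v) - E = 6 + v)
(2*(Q(3) + s(-3, -2)) + z(-16))² = (2*((3 - 2*3² + 10*3) + (6 - 3)) - 16)² = (2*((3 - 2*9 + 30) + 3) - 16)² = (2*((3 - 18 + 30) + 3) - 16)² = (2*(15 + 3) - 16)² = (2*18 - 16)² = (36 - 16)² = 20² = 400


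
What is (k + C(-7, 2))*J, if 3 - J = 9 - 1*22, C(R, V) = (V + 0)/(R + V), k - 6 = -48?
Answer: -3392/5 ≈ -678.40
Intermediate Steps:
k = -42 (k = 6 - 48 = -42)
C(R, V) = V/(R + V)
J = 16 (J = 3 - (9 - 1*22) = 3 - (9 - 22) = 3 - 1*(-13) = 3 + 13 = 16)
(k + C(-7, 2))*J = (-42 + 2/(-7 + 2))*16 = (-42 + 2/(-5))*16 = (-42 + 2*(-⅕))*16 = (-42 - ⅖)*16 = -212/5*16 = -3392/5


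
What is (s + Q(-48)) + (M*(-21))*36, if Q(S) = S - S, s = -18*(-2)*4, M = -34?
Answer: 25848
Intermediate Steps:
s = 144 (s = 36*4 = 144)
Q(S) = 0
(s + Q(-48)) + (M*(-21))*36 = (144 + 0) - 34*(-21)*36 = 144 + 714*36 = 144 + 25704 = 25848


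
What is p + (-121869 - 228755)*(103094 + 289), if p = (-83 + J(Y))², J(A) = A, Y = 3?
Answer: -36248554592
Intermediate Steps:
p = 6400 (p = (-83 + 3)² = (-80)² = 6400)
p + (-121869 - 228755)*(103094 + 289) = 6400 + (-121869 - 228755)*(103094 + 289) = 6400 - 350624*103383 = 6400 - 36248560992 = -36248554592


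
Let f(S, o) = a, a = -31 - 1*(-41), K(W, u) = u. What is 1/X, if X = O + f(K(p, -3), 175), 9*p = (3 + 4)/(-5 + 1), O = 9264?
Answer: 1/9274 ≈ 0.00010783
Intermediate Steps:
p = -7/36 (p = ((3 + 4)/(-5 + 1))/9 = (7/(-4))/9 = (7*(-¼))/9 = (⅑)*(-7/4) = -7/36 ≈ -0.19444)
a = 10 (a = -31 + 41 = 10)
f(S, o) = 10
X = 9274 (X = 9264 + 10 = 9274)
1/X = 1/9274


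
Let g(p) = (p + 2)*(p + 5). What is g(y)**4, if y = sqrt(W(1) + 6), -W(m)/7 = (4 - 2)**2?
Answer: 251428 + 313824*I*sqrt(22) ≈ 2.5143e+5 + 1.472e+6*I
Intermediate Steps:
W(m) = -28 (W(m) = -7*(4 - 2)**2 = -7*2**2 = -7*4 = -28)
y = I*sqrt(22) (y = sqrt(-28 + 6) = sqrt(-22) = I*sqrt(22) ≈ 4.6904*I)
g(p) = (2 + p)*(5 + p)
g(y)**4 = (10 + (I*sqrt(22))**2 + 7*(I*sqrt(22)))**4 = (10 - 22 + 7*I*sqrt(22))**4 = (-12 + 7*I*sqrt(22))**4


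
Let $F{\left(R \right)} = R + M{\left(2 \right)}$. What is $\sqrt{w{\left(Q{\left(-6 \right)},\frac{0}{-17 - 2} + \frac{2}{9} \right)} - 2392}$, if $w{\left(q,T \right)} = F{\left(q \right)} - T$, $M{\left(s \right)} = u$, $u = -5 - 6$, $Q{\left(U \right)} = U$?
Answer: $\frac{i \sqrt{21683}}{3} \approx 49.084 i$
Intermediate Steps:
$u = -11$ ($u = -5 - 6 = -11$)
$M{\left(s \right)} = -11$
$F{\left(R \right)} = -11 + R$ ($F{\left(R \right)} = R - 11 = -11 + R$)
$w{\left(q,T \right)} = -11 + q - T$ ($w{\left(q,T \right)} = \left(-11 + q\right) - T = -11 + q - T$)
$\sqrt{w{\left(Q{\left(-6 \right)},\frac{0}{-17 - 2} + \frac{2}{9} \right)} - 2392} = \sqrt{\left(-11 - 6 - \left(\frac{0}{-17 - 2} + \frac{2}{9}\right)\right) - 2392} = \sqrt{\left(-11 - 6 - \left(\frac{0}{-19} + 2 \cdot \frac{1}{9}\right)\right) - 2392} = \sqrt{\left(-11 - 6 - \left(0 \left(- \frac{1}{19}\right) + \frac{2}{9}\right)\right) - 2392} = \sqrt{\left(-11 - 6 - \left(0 + \frac{2}{9}\right)\right) - 2392} = \sqrt{\left(-11 - 6 - \frac{2}{9}\right) - 2392} = \sqrt{- \frac{155}{9} - 2392} = \sqrt{- \frac{21683}{9}} = \frac{i \sqrt{21683}}{3}$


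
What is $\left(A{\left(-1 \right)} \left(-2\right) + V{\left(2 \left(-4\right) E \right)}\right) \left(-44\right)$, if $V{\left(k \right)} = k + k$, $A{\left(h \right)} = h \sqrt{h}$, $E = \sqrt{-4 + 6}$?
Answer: $- 88 i + 704 \sqrt{2} \approx 995.61 - 88.0 i$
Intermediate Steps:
$E = \sqrt{2} \approx 1.4142$
$A{\left(h \right)} = h^{\frac{3}{2}}$
$V{\left(k \right)} = 2 k$
$\left(A{\left(-1 \right)} \left(-2\right) + V{\left(2 \left(-4\right) E \right)}\right) \left(-44\right) = \left(\left(-1\right)^{\frac{3}{2}} \left(-2\right) + 2 \cdot 2 \left(-4\right) \sqrt{2}\right) \left(-44\right) = \left(- i \left(-2\right) + 2 \left(- 8 \sqrt{2}\right)\right) \left(-44\right) = \left(2 i - 16 \sqrt{2}\right) \left(-44\right) = \left(- 16 \sqrt{2} + 2 i\right) \left(-44\right) = - 88 i + 704 \sqrt{2}$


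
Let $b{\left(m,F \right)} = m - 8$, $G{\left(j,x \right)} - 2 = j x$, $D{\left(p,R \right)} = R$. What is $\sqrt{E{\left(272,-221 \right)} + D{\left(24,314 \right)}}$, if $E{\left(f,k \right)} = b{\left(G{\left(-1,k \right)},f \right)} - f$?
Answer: $\sqrt{257} \approx 16.031$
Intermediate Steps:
$G{\left(j,x \right)} = 2 + j x$
$b{\left(m,F \right)} = -8 + m$
$E{\left(f,k \right)} = -6 - f - k$ ($E{\left(f,k \right)} = \left(-8 - \left(-2 + k\right)\right) - f = \left(-6 - k\right) - f = -6 - f - k$)
$\sqrt{E{\left(272,-221 \right)} + D{\left(24,314 \right)}} = \sqrt{\left(-6 - 272 - -221\right) + 314} = \sqrt{\left(-6 - 272 + 221\right) + 314} = \sqrt{-57 + 314} = \sqrt{257}$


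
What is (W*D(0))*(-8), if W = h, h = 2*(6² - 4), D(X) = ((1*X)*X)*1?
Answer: 0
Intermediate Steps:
D(X) = X² (D(X) = (X*X)*1 = X²*1 = X²)
h = 64 (h = 2*(36 - 4) = 2*32 = 64)
W = 64
(W*D(0))*(-8) = (64*0²)*(-8) = (64*0)*(-8) = 0*(-8) = 0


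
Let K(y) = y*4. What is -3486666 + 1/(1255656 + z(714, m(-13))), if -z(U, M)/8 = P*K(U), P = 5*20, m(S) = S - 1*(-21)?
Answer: -3588281393905/1029144 ≈ -3.4867e+6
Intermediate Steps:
m(S) = 21 + S (m(S) = S + 21 = 21 + S)
K(y) = 4*y
P = 100
z(U, M) = -3200*U (z(U, M) = -800*4*U = -3200*U)
-3486666 + 1/(1255656 + z(714, m(-13))) = -3486666 + 1/(1255656 - 3200*714) = -3486666 + 1/(1255656 - 2284800) = -3486666 + 1/(-1029144) = -3486666 - 1/1029144 = -3588281393905/1029144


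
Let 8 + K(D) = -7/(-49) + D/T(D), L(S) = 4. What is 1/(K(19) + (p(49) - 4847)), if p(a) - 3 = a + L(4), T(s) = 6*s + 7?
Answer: -847/4064499 ≈ -0.00020839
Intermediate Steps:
T(s) = 7 + 6*s
K(D) = -55/7 + D/(7 + 6*D) (K(D) = -8 + (-7/(-49) + D/(7 + 6*D)) = -8 + (-7*(-1/49) + D/(7 + 6*D)) = -8 + (⅐ + D/(7 + 6*D)) = -55/7 + D/(7 + 6*D))
p(a) = 7 + a (p(a) = 3 + (a + 4) = 3 + (4 + a) = 7 + a)
1/(K(19) + (p(49) - 4847)) = 1/((-385 - 323*19)/(7*(7 + 6*19)) + ((7 + 49) - 4847)) = 1/((-385 - 6137)/(7*(7 + 114)) + (56 - 4847)) = 1/((⅐)*(-6522)/121 - 4791) = 1/((⅐)*(1/121)*(-6522) - 4791) = 1/(-6522/847 - 4791) = 1/(-4064499/847) = -847/4064499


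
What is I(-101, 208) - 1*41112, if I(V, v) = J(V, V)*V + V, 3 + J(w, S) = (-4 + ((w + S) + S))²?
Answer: -9560059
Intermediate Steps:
J(w, S) = -3 + (-4 + w + 2*S)² (J(w, S) = -3 + (-4 + ((w + S) + S))² = -3 + (-4 + ((S + w) + S))² = -3 + (-4 + (w + 2*S))² = -3 + (-4 + w + 2*S)²)
I(V, v) = V + V*(-3 + (-4 + 3*V)²) (I(V, v) = (-3 + (-4 + V + 2*V)²)*V + V = (-3 + (-4 + 3*V)²)*V + V = V*(-3 + (-4 + 3*V)²) + V = V + V*(-3 + (-4 + 3*V)²))
I(-101, 208) - 1*41112 = -101*(-2 + (-4 + 3*(-101))²) - 1*41112 = -101*(-2 + (-4 - 303)²) - 41112 = -101*(-2 + (-307)²) - 41112 = -101*(-2 + 94249) - 41112 = -101*94247 - 41112 = -9518947 - 41112 = -9560059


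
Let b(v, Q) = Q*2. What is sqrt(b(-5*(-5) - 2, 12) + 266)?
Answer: sqrt(290) ≈ 17.029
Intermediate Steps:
b(v, Q) = 2*Q
sqrt(b(-5*(-5) - 2, 12) + 266) = sqrt(2*12 + 266) = sqrt(24 + 266) = sqrt(290)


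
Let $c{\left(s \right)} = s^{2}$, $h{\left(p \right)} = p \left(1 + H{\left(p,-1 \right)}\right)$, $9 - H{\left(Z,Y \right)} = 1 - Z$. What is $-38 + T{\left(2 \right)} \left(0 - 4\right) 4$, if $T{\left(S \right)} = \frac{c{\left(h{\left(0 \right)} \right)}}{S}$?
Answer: $-38$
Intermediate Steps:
$H{\left(Z,Y \right)} = 8 + Z$ ($H{\left(Z,Y \right)} = 9 - \left(1 - Z\right) = 9 + \left(-1 + Z\right) = 8 + Z$)
$h{\left(p \right)} = p \left(9 + p\right)$ ($h{\left(p \right)} = p \left(1 + \left(8 + p\right)\right) = p \left(9 + p\right)$)
$T{\left(S \right)} = 0$ ($T{\left(S \right)} = \frac{\left(0 \left(9 + 0\right)\right)^{2}}{S} = \frac{\left(0 \cdot 9\right)^{2}}{S} = \frac{0^{2}}{S} = \frac{0}{S} = 0$)
$-38 + T{\left(2 \right)} \left(0 - 4\right) 4 = -38 + 0 \left(0 - 4\right) 4 = -38 + 0 \left(\left(-4\right) 4\right) = -38 + 0 \left(-16\right) = -38 + 0 = -38$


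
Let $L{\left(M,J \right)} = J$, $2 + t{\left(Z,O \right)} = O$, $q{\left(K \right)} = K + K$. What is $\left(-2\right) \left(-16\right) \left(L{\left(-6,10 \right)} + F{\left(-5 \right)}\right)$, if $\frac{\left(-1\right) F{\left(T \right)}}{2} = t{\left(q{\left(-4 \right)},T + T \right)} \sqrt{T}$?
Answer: $320 + 768 i \sqrt{5} \approx 320.0 + 1717.3 i$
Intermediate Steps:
$q{\left(K \right)} = 2 K$
$t{\left(Z,O \right)} = -2 + O$
$F{\left(T \right)} = - 2 \sqrt{T} \left(-2 + 2 T\right)$ ($F{\left(T \right)} = - 2 \left(-2 + \left(T + T\right)\right) \sqrt{T} = - 2 \left(-2 + 2 T\right) \sqrt{T} = - 2 \sqrt{T} \left(-2 + 2 T\right)$)
$\left(-2\right) \left(-16\right) \left(L{\left(-6,10 \right)} + F{\left(-5 \right)}\right) = \left(-2\right) \left(-16\right) \left(10 + 4 \sqrt{-5} \left(1 - -5\right)\right) = 32 \left(10 + 4 i \sqrt{5} \left(1 + 5\right)\right) = 32 \left(10 + 4 i \sqrt{5} \cdot 6\right) = 32 \left(10 + 24 i \sqrt{5}\right) = 320 + 768 i \sqrt{5}$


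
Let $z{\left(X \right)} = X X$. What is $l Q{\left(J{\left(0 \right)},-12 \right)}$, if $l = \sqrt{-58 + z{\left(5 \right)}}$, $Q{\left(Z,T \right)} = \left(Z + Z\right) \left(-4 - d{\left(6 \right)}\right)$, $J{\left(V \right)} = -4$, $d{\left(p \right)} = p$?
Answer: $80 i \sqrt{33} \approx 459.56 i$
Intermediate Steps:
$z{\left(X \right)} = X^{2}$
$Q{\left(Z,T \right)} = - 20 Z$ ($Q{\left(Z,T \right)} = \left(Z + Z\right) \left(-4 - 6\right) = 2 Z \left(-4 - 6\right) = 2 Z \left(-10\right) = - 20 Z$)
$l = i \sqrt{33}$ ($l = \sqrt{-58 + 5^{2}} = \sqrt{-58 + 25} = \sqrt{-33} = i \sqrt{33} \approx 5.7446 i$)
$l Q{\left(J{\left(0 \right)},-12 \right)} = i \sqrt{33} \left(\left(-20\right) \left(-4\right)\right) = i \sqrt{33} \cdot 80 = 80 i \sqrt{33}$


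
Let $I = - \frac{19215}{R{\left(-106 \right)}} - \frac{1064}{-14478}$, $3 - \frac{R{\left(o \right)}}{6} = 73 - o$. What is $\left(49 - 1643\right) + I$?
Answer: $- \frac{211324367}{134112} \approx -1575.7$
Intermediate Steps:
$R{\left(o \right)} = -420 + 6 o$ ($R{\left(o \right)} = 18 - 6 \left(73 - o\right) = 18 + \left(-438 + 6 o\right) = -420 + 6 o$)
$I = \frac{2450161}{134112}$ ($I = - \frac{19215}{-420 + 6 \left(-106\right)} - \frac{1064}{-14478} = - \frac{19215}{-420 - 636} - - \frac{28}{381} = - \frac{19215}{-1056} + \frac{28}{381} = \left(-19215\right) \left(- \frac{1}{1056}\right) + \frac{28}{381} = \frac{6405}{352} + \frac{28}{381} = \frac{2450161}{134112} \approx 18.27$)
$\left(49 - 1643\right) + I = \left(49 - 1643\right) + \frac{2450161}{134112} = -1594 + \frac{2450161}{134112} = - \frac{211324367}{134112}$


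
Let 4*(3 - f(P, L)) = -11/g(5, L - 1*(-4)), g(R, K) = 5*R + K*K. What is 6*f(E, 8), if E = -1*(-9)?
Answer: 6117/338 ≈ 18.098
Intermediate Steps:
g(R, K) = K² + 5*R (g(R, K) = 5*R + K² = K² + 5*R)
E = 9
f(P, L) = 3 + 11/(4*(25 + (4 + L)²)) (f(P, L) = 3 - (-11)/(4*((L - 1*(-4))² + 5*5)) = 3 - (-11)/(4*((L + 4)² + 25)) = 3 - (-11)/(4*((4 + L)² + 25)) = 3 - (-11)/(4*(25 + (4 + L)²)) = 3 + 11/(4*(25 + (4 + L)²)))
6*f(E, 8) = 6*((311 + 12*(4 + 8)²)/(4*(25 + (4 + 8)²))) = 6*((311 + 12*12²)/(4*(25 + 12²))) = 6*((311 + 12*144)/(4*(25 + 144))) = 6*((¼)*(311 + 1728)/169) = 6*((¼)*(1/169)*2039) = 6*(2039/676) = 6117/338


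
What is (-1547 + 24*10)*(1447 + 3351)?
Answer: -6270986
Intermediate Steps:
(-1547 + 24*10)*(1447 + 3351) = (-1547 + 240)*4798 = -1307*4798 = -6270986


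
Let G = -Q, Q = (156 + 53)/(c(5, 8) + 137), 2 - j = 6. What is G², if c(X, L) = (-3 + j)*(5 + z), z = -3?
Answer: 43681/15129 ≈ 2.8872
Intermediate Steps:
j = -4 (j = 2 - 1*6 = 2 - 6 = -4)
c(X, L) = -14 (c(X, L) = (-3 - 4)*(5 - 3) = -7*2 = -14)
Q = 209/123 (Q = (156 + 53)/(-14 + 137) = 209/123 ≈ 1.6992)
G = -209/123 (G = -1*209/123 = -209/123 ≈ -1.6992)
G² = (-209/123)² = 43681/15129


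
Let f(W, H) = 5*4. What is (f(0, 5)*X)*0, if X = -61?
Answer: 0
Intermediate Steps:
f(W, H) = 20
(f(0, 5)*X)*0 = (20*(-61))*0 = -1220*0 = 0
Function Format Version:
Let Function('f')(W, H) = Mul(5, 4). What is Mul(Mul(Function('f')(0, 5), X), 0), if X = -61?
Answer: 0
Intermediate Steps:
Function('f')(W, H) = 20
Mul(Mul(Function('f')(0, 5), X), 0) = Mul(Mul(20, -61), 0) = Mul(-1220, 0) = 0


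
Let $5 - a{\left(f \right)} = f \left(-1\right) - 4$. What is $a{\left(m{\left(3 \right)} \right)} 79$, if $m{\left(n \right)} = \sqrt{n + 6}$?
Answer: $948$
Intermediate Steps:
$m{\left(n \right)} = \sqrt{6 + n}$
$a{\left(f \right)} = 9 + f$ ($a{\left(f \right)} = 5 - \left(f \left(-1\right) - 4\right) = 5 - \left(- f - 4\right) = 5 - \left(-4 - f\right) = 5 + \left(4 + f\right) = 9 + f$)
$a{\left(m{\left(3 \right)} \right)} 79 = \left(9 + \sqrt{6 + 3}\right) 79 = \left(9 + \sqrt{9}\right) 79 = \left(9 + 3\right) 79 = 12 \cdot 79 = 948$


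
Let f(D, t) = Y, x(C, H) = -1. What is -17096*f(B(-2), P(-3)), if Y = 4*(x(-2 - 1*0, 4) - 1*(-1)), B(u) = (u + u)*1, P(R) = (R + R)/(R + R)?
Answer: 0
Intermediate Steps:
P(R) = 1 (P(R) = (2*R)/((2*R)) = (2*R)*(1/(2*R)) = 1)
B(u) = 2*u (B(u) = (2*u)*1 = 2*u)
Y = 0 (Y = 4*(-1 - 1*(-1)) = 4*(-1 + 1) = 4*0 = 0)
f(D, t) = 0
-17096*f(B(-2), P(-3)) = -17096*0 = 0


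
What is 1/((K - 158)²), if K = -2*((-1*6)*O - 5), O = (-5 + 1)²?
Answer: 1/1936 ≈ 0.00051653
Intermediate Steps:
O = 16 (O = (-4)² = 16)
K = 202 (K = -2*(-1*6*16 - 5) = -2*(-6*16 - 5) = -2*(-96 - 5) = -2*(-101) = 202)
1/((K - 158)²) = 1/((202 - 158)²) = 1/(44²) = 1/1936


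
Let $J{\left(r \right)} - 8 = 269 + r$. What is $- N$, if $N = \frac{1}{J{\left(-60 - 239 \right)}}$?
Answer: $\frac{1}{22} \approx 0.045455$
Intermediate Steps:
$J{\left(r \right)} = 277 + r$ ($J{\left(r \right)} = 8 + \left(269 + r\right) = 277 + r$)
$N = - \frac{1}{22}$ ($N = \frac{1}{277 - 299} = \frac{1}{-22} = - \frac{1}{22} \approx -0.045455$)
$- N = \left(-1\right) \left(- \frac{1}{22}\right) = \frac{1}{22}$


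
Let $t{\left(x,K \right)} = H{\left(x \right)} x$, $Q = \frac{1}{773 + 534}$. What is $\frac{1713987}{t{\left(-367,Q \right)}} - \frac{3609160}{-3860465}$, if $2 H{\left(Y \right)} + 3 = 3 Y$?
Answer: $\frac{489862992893}{52137896104} \approx 9.3955$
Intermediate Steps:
$H{\left(Y \right)} = - \frac{3}{2} + \frac{3 Y}{2}$
$Q = \frac{1}{1307} \approx 0.00076511$
$t{\left(x,K \right)} = x \left(- \frac{3}{2} + \frac{3 x}{2}\right)$ ($t{\left(x,K \right)} = \left(- \frac{3}{2} + \frac{3 x}{2}\right) x = x \left(- \frac{3}{2} + \frac{3 x}{2}\right)$)
$\frac{1713987}{t{\left(-367,Q \right)}} - \frac{3609160}{-3860465} = \frac{1713987}{\frac{3}{2} \left(-367\right) \left(-1 - 367\right)} - \frac{3609160}{-3860465} = \frac{1713987}{\frac{3}{2} \left(-367\right) \left(-368\right)} - - \frac{721832}{772093} = \frac{1713987}{202584} + \frac{721832}{772093} = 1713987 \cdot \frac{1}{202584} + \frac{721832}{772093} = \frac{571329}{67528} + \frac{721832}{772093} = \frac{489862992893}{52137896104}$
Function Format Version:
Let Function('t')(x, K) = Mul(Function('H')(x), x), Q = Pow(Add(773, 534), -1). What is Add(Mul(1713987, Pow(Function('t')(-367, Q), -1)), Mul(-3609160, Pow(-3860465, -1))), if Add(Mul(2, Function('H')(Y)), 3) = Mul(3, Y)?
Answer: Rational(489862992893, 52137896104) ≈ 9.3955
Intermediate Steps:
Function('H')(Y) = Add(Rational(-3, 2), Mul(Rational(3, 2), Y)) (Function('H')(Y) = Add(Rational(-3, 2), Mul(Rational(1, 2), Mul(3, Y))) = Add(Rational(-3, 2), Mul(Rational(3, 2), Y)))
Q = Rational(1, 1307) (Q = Pow(1307, -1) = Rational(1, 1307) ≈ 0.00076511)
Function('t')(x, K) = Mul(x, Add(Rational(-3, 2), Mul(Rational(3, 2), x))) (Function('t')(x, K) = Mul(Add(Rational(-3, 2), Mul(Rational(3, 2), x)), x) = Mul(x, Add(Rational(-3, 2), Mul(Rational(3, 2), x))))
Add(Mul(1713987, Pow(Function('t')(-367, Q), -1)), Mul(-3609160, Pow(-3860465, -1))) = Add(Mul(1713987, Pow(Mul(Rational(3, 2), -367, Add(-1, -367)), -1)), Mul(-3609160, Pow(-3860465, -1))) = Add(Mul(1713987, Pow(Mul(Rational(3, 2), -367, -368), -1)), Mul(-3609160, Rational(-1, 3860465))) = Add(Mul(1713987, Pow(202584, -1)), Rational(721832, 772093)) = Add(Mul(1713987, Rational(1, 202584)), Rational(721832, 772093)) = Add(Rational(571329, 67528), Rational(721832, 772093)) = Rational(489862992893, 52137896104)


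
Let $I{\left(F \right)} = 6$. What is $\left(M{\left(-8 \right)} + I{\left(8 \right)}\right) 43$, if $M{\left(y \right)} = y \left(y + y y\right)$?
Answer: $-19006$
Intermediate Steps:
$M{\left(y \right)} = y \left(y + y^{2}\right)$
$\left(M{\left(-8 \right)} + I{\left(8 \right)}\right) 43 = \left(\left(-8\right)^{2} \left(1 - 8\right) + 6\right) 43 = \left(64 \left(-7\right) + 6\right) 43 = \left(-448 + 6\right) 43 = \left(-442\right) 43 = -19006$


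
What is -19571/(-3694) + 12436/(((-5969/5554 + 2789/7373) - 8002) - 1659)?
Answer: 5861960793485775/1461505281499942 ≈ 4.0109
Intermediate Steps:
-19571/(-3694) + 12436/(((-5969/5554 + 2789/7373) - 8002) - 1659) = -19571*(-1/3694) + 12436/(((-5969*1/5554 + 2789*(1/7373)) - 8002) - 1659) = 19571/3694 + 12436/(((-5969/5554 + 2789/7373) - 8002) - 1659) = 19571/3694 + 12436/((-28519331/40949642 - 8002) - 1659) = 19571/3694 + 12436/(-327707554615/40949642 - 1659) = 19571/3694 + 12436/(-395643010693/40949642) = 19571/3694 + 12436*(-40949642/395643010693) = 19571/3694 - 509249747912/395643010693 = 5861960793485775/1461505281499942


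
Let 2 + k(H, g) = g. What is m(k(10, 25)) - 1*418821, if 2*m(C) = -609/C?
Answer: -19266375/46 ≈ -4.1883e+5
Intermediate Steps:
k(H, g) = -2 + g
m(C) = -609/(2*C) (m(C) = (-609/C)/2 = -609/(2*C))
m(k(10, 25)) - 1*418821 = -609/(2*(-2 + 25)) - 1*418821 = -609/2/23 - 418821 = -609/2*1/23 - 418821 = -609/46 - 418821 = -19266375/46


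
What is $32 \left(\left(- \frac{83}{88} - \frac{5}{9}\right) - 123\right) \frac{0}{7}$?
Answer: $0$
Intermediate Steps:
$32 \left(\left(- \frac{83}{88} - \frac{5}{9}\right) - 123\right) \frac{0}{7} = 32 \left(\left(\left(-83\right) \frac{1}{88} - \frac{5}{9}\right) - 123\right) 0 \cdot \frac{1}{7} = 32 \left(\left(- \frac{83}{88} - \frac{5}{9}\right) - 123\right) 0 = 32 \left(- \frac{1187}{792} - 123\right) 0 = 32 \left(- \frac{98603}{792}\right) 0 = \left(- \frac{394412}{99}\right) 0 = 0$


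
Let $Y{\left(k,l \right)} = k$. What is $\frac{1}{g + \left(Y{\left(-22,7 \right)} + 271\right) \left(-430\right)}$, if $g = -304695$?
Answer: $- \frac{1}{411765} \approx -2.4286 \cdot 10^{-6}$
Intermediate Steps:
$\frac{1}{g + \left(Y{\left(-22,7 \right)} + 271\right) \left(-430\right)} = \frac{1}{-304695 + \left(-22 + 271\right) \left(-430\right)} = \frac{1}{-304695 + 249 \left(-430\right)} = \frac{1}{-304695 - 107070} = \frac{1}{-411765} = - \frac{1}{411765}$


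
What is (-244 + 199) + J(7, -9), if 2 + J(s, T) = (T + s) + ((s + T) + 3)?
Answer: -48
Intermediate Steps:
J(s, T) = 1 + 2*T + 2*s (J(s, T) = -2 + ((T + s) + ((s + T) + 3)) = -2 + ((T + s) + ((T + s) + 3)) = -2 + ((T + s) + (3 + T + s)) = -2 + (3 + 2*T + 2*s) = 1 + 2*T + 2*s)
(-244 + 199) + J(7, -9) = (-244 + 199) + (1 + 2*(-9) + 2*7) = -45 + (1 - 18 + 14) = -45 - 3 = -48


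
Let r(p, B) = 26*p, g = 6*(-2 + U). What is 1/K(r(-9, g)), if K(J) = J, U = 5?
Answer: -1/234 ≈ -0.0042735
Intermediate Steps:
g = 18 (g = 6*(-2 + 5) = 6*3 = 18)
1/K(r(-9, g)) = 1/(26*(-9)) = 1/(-234) = -1/234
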